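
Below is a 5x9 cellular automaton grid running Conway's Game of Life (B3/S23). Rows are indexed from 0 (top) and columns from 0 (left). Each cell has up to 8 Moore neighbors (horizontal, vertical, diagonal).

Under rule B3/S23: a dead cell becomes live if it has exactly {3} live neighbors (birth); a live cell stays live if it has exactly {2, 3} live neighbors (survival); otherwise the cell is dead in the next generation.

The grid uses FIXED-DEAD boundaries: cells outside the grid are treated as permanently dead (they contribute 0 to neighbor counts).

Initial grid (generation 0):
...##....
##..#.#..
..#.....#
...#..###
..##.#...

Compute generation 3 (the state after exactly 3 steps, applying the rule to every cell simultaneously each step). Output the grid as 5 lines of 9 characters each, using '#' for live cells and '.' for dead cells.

Answer: ..#......
.#.......
###......
.##.....#
.......#.

Derivation:
Simulating step by step:
Generation 0 (given above): 15 live cells
Generation 1: 23 live cells
...###...
.##.##...
.###.##.#
...##.###
..###.##.
Generation 2: 12 live cells
..##.#...
.#.......
.#......#
.#......#
..#.#.#.#
Generation 3: 9 live cells
(generation 3 grid is the final answer)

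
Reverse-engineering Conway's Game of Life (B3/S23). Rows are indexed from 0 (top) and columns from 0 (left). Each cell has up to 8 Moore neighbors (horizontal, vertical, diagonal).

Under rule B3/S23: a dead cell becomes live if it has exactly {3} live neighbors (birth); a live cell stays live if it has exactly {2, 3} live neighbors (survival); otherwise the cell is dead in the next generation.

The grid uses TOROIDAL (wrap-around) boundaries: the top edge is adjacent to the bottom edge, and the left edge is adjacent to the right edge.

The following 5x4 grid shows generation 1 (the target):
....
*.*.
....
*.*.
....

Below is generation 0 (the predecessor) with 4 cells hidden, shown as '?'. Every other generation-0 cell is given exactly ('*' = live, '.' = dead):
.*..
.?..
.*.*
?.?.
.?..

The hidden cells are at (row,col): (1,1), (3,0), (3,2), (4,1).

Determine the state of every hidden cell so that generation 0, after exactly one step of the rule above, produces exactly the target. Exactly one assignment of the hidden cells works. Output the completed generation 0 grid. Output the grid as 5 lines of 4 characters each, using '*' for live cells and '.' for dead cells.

Hidden generation-0 cells (in order): (1,1), (3,0), (3,2), (4,1).
A hidden cell only influences target cells in its own 3x3 neighborhood. Try each of the 2^4 = 16 assignments, step the completed generation 0 forward once under B3/S23, and compare with the target:
  (1,1)=. (3,0)=. (3,2)=. (4,1)=. -> step gives (3,0)='.' but target has '*' -> reject
  (1,1)=. (3,0)=. (3,2)=. (4,1)=* -> step reproduces the target at every cell -> ACCEPT
  (1,1)=. (3,0)=. (3,2)=* (4,1)=. -> step gives (2,2)='*' but target has '.' -> reject
  (1,1)=. (3,0)=. (3,2)=* (4,1)=* -> step gives (2,2)='*' but target has '.' -> reject
  (1,1)=. (3,0)=* (3,2)=. (4,1)=. -> step gives (2,0)='*' but target has '.' -> reject
  (1,1)=. (3,0)=* (3,2)=. (4,1)=* -> step gives (2,0)='*' but target has '.' -> reject
  (1,1)=. (3,0)=* (3,2)=* (4,1)=. -> step gives (2,0)='*' but target has '.' -> reject
  (1,1)=. (3,0)=* (3,2)=* (4,1)=* -> step gives (2,0)='*' but target has '.' -> reject
  (1,1)=* (3,0)=. (3,2)=. (4,1)=. -> step gives (1,0)='.' but target has '*' -> reject
  (1,1)=* (3,0)=. (3,2)=. (4,1)=* -> step gives (0,0)='*' but target has '.' -> reject
  (1,1)=* (3,0)=. (3,2)=* (4,1)=. -> step gives (1,0)='.' but target has '*' -> reject
  (1,1)=* (3,0)=. (3,2)=* (4,1)=* -> step gives (0,0)='*' but target has '.' -> reject
  (1,1)=* (3,0)=* (3,2)=. (4,1)=. -> step gives (1,0)='.' but target has '*' -> reject
  (1,1)=* (3,0)=* (3,2)=. (4,1)=* -> step gives (0,0)='*' but target has '.' -> reject
  (1,1)=* (3,0)=* (3,2)=* (4,1)=. -> step gives (1,0)='.' but target has '*' -> reject
  (1,1)=* (3,0)=* (3,2)=* (4,1)=* -> step gives (0,0)='*' but target has '.' -> reject
Unique solution: (1,1)=dead, (3,0)=dead, (3,2)=dead, (4,1)=live.
Check: live-neighbor counts of every cell in the completed generation 0:
2120
3231
2020
3231
2120
Applying B3/S23 to generation 0 with these counts gives:
....
*.*.
....
*.*.
....
which matches the target exactly.

Answer: .*..
....
.*.*
....
.*..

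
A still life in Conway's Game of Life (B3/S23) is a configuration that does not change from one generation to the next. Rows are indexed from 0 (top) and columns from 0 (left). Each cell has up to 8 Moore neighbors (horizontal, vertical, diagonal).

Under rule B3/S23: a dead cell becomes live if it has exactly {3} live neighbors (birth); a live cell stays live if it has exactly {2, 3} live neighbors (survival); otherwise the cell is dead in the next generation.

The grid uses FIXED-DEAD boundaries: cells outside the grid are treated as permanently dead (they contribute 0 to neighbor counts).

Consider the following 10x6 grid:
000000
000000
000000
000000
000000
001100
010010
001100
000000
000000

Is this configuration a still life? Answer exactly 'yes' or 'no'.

Compute generation 1 and compare to generation 0 (given above):
Generation 1:
000000
000000
000000
000000
000000
001100
010010
001100
000000
000000
The grids are IDENTICAL -> still life.

Answer: yes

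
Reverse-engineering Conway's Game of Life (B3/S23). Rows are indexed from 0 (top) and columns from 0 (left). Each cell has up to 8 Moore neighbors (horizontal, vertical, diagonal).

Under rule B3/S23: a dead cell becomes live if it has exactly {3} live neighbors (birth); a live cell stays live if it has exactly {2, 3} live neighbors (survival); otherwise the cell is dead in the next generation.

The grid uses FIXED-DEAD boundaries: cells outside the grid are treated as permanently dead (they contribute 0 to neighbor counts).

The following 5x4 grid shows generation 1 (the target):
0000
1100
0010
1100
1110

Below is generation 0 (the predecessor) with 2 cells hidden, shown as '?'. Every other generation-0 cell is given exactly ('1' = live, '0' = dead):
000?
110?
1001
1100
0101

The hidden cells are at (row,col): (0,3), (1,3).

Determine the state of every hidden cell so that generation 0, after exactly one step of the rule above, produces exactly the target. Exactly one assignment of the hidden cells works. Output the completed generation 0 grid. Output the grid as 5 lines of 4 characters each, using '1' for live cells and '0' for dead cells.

Hidden generation-0 cells (in order): (0,3), (1,3).
A hidden cell only influences target cells in its own 3x3 neighborhood. Try each of the 2^2 = 4 assignments, step the completed generation 0 forward once under B3/S23, and compare with the target:
  (0,3)=0 (1,3)=0 -> step reproduces the target at every cell -> ACCEPT
  (0,3)=0 (1,3)=1 -> step gives (1,2)='1' but target has '0' -> reject
  (0,3)=1 (1,3)=0 -> step gives (1,2)='1' but target has '0' -> reject
  (0,3)=1 (1,3)=1 -> step gives (0,2)='1' but target has '0' -> reject
Unique solution: (0,3)=dead, (1,3)=dead.
Check: live-neighbor counts of every cell in the completed generation 0:
2210
2221
4530
3342
3230
Applying B3/S23 to generation 0 with these counts gives:
0000
1100
0010
1100
1110
which matches the target exactly.

Answer: 0000
1100
1001
1100
0101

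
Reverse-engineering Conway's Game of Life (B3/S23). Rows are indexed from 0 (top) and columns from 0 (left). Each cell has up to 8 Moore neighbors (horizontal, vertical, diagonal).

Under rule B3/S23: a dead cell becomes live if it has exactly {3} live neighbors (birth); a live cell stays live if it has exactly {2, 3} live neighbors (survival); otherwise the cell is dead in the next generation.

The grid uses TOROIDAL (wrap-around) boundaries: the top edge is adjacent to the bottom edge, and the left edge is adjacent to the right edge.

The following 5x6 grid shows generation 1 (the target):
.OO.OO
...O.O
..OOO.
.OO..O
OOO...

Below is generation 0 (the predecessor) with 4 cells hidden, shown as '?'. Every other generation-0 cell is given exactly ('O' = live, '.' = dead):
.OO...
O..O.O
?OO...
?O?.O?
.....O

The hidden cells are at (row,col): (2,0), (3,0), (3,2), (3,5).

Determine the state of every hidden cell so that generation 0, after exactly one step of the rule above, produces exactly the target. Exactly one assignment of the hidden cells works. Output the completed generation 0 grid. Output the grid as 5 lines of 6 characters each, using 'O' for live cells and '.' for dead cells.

Answer: .OO...
O..O.O
OOO...
.O..O.
.....O

Derivation:
Hidden generation-0 cells (in order): (2,0), (3,0), (3,2), (3,5).
A hidden cell only influences target cells in its own 3x3 neighborhood. Try each of the 2^4 = 16 assignments, step the completed generation 0 forward once under B3/S23, and compare with the target:
  (2,0)=. (3,0)=. (3,2)=. (3,5)=. -> step gives (1,0)='O' but target has '.' -> reject
  (2,0)=. (3,0)=. (3,2)=. (3,5)=O -> step gives (1,0)='O' but target has '.' -> reject
  (2,0)=. (3,0)=. (3,2)=O (3,5)=. -> step gives (1,0)='O' but target has '.' -> reject
  (2,0)=. (3,0)=. (3,2)=O (3,5)=O -> step gives (1,0)='O' but target has '.' -> reject
  (2,0)=. (3,0)=O (3,2)=. (3,5)=. -> step gives (1,0)='O' but target has '.' -> reject
  (2,0)=. (3,0)=O (3,2)=. (3,5)=O -> step gives (1,0)='O' but target has '.' -> reject
  (2,0)=. (3,0)=O (3,2)=O (3,5)=. -> step gives (1,0)='O' but target has '.' -> reject
  (2,0)=. (3,0)=O (3,2)=O (3,5)=O -> step gives (1,0)='O' but target has '.' -> reject
  (2,0)=O (3,0)=. (3,2)=. (3,5)=. -> step reproduces the target at every cell -> ACCEPT
  (2,0)=O (3,0)=. (3,2)=. (3,5)=O -> step gives (2,4)='.' but target has 'O' -> reject
  (2,0)=O (3,0)=. (3,2)=O (3,5)=. -> step gives (2,2)='.' but target has 'O' -> reject
  (2,0)=O (3,0)=. (3,2)=O (3,5)=O -> step gives (2,2)='.' but target has 'O' -> reject
  (2,0)=O (3,0)=O (3,2)=. (3,5)=. -> step gives (3,1)='.' but target has 'O' -> reject
  (2,0)=O (3,0)=O (3,2)=. (3,5)=O -> step gives (2,4)='.' but target has 'O' -> reject
  (2,0)=O (3,0)=O (3,2)=O (3,5)=. -> step gives (2,2)='.' but target has 'O' -> reject
  (2,0)=O (3,0)=O (3,2)=O (3,5)=O -> step gives (2,2)='.' but target has 'O' -> reject
Unique solution: (2,0)=live, (3,0)=dead, (3,2)=dead, (3,5)=dead.
Check: live-neighbor counts of every cell in the completed generation 0:
422233
465222
443334
433213
333221
Applying B3/S23 to generation 0 with these counts gives:
.OO.OO
...O.O
..OOO.
.OO..O
OOO...
which matches the target exactly.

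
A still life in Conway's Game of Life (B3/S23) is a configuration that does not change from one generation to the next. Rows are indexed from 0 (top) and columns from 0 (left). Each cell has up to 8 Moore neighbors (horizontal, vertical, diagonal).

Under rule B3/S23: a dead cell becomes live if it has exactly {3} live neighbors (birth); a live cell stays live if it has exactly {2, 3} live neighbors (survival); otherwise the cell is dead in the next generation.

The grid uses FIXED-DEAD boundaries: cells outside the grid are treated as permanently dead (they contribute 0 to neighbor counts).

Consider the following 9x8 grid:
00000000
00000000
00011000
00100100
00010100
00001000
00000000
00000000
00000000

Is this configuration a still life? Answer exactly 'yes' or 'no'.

Compute generation 1 and compare to generation 0 (given above):
Generation 1:
00000000
00000000
00011000
00100100
00010100
00001000
00000000
00000000
00000000
The grids are IDENTICAL -> still life.

Answer: yes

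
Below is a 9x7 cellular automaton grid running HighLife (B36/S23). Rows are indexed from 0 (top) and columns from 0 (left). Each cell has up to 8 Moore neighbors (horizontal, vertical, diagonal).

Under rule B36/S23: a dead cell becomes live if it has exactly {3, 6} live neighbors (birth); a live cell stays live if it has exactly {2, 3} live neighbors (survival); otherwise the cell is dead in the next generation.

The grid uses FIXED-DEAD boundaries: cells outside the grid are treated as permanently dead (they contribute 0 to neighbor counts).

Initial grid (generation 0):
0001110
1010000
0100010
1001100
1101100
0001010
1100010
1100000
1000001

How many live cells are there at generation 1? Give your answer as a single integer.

Simulating step by step:
Generation 0 (given above): 23 live cells
Generation 1: 25 live cells
0001100
0111010
1111100
1001010
1100010
0001010
1110100
0000000
1100000
Population at generation 1: 25

Answer: 25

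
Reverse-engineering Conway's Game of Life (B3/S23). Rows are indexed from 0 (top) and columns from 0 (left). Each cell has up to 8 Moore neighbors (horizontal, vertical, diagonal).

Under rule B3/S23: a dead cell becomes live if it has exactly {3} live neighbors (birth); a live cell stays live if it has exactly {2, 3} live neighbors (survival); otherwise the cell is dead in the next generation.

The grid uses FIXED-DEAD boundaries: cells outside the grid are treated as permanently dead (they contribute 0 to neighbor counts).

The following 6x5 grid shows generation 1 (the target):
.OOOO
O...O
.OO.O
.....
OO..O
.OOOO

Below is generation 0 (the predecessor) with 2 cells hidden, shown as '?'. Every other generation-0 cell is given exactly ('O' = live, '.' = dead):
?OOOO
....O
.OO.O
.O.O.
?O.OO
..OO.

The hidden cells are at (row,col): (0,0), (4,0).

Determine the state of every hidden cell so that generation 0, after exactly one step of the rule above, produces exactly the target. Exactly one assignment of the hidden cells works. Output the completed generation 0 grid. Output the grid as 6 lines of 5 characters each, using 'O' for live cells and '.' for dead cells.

Hidden generation-0 cells (in order): (0,0), (4,0).
A hidden cell only influences target cells in its own 3x3 neighborhood. Try each of the 2^2 = 4 assignments, step the completed generation 0 forward once under B3/S23, and compare with the target:
  (0,0)=. (4,0)=. -> step gives (0,1)='.' but target has 'O' -> reject
  (0,0)=. (4,0)=O -> step gives (0,1)='.' but target has 'O' -> reject
  (0,0)=O (4,0)=. -> step gives (3,0)='O' but target has '.' -> reject
  (0,0)=O (4,0)=O -> step reproduces the target at every cell -> ACCEPT
Unique solution: (0,0)=live, (4,0)=live.
Check: live-neighbor counts of every cell in the completed generation 0:
12232
35563
22342
44644
23643
23333
Applying B3/S23 to generation 0 with these counts gives:
.OOOO
O...O
.OO.O
.....
OO..O
.OOOO
which matches the target exactly.

Answer: OOOOO
....O
.OO.O
.O.O.
OO.OO
..OO.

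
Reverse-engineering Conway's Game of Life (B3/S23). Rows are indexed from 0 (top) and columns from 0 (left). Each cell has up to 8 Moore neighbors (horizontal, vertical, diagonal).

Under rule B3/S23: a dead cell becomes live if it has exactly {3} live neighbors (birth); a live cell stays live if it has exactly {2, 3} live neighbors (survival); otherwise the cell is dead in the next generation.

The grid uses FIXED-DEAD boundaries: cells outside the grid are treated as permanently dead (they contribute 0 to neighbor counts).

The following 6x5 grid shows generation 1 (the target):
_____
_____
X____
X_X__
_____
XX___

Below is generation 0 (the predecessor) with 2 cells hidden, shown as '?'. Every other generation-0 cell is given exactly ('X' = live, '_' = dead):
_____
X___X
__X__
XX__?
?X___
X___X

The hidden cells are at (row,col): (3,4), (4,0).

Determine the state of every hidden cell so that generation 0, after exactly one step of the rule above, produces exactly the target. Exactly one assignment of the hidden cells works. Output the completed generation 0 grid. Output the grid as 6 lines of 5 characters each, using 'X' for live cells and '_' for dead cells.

Hidden generation-0 cells (in order): (3,4), (4,0).
A hidden cell only influences target cells in its own 3x3 neighborhood. Try each of the 2^2 = 4 assignments, step the completed generation 0 forward once under B3/S23, and compare with the target:
  (3,4)=_ (4,0)=_ -> step gives (3,1)='X' but target has '_' -> reject
  (3,4)=_ (4,0)=X -> step reproduces the target at every cell -> ACCEPT
  (3,4)=X (4,0)=_ -> step gives (2,3)='X' but target has '_' -> reject
  (3,4)=X (4,0)=X -> step gives (2,3)='X' but target has '_' -> reject
Unique solution: (3,4)=dead, (4,0)=live.
Check: live-neighbor counts of every cell in the completed generation 0:
11011
02120
34121
34310
44211
23110
Applying B3/S23 to generation 0 with these counts gives:
_____
_____
X____
X_X__
_____
XX___
which matches the target exactly.

Answer: _____
X___X
__X__
XX___
XX___
X___X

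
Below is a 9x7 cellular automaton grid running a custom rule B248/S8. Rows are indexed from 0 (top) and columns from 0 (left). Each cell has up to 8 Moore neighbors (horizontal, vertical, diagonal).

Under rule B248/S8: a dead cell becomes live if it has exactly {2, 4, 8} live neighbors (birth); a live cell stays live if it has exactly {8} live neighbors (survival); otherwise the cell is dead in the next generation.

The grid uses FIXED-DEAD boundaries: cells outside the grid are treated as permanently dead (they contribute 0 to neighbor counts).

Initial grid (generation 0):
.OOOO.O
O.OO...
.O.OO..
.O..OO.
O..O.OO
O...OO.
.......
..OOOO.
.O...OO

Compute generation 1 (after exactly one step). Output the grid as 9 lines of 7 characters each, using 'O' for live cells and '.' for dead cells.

Simulating step by step:
Generation 0 (given above): 28 live cells
Generation 1: 14 live cells
(generation 1 grid is the final answer)

Answer: O....O.
.......
.......
..OO...
..O....
.O.O...
.OOO.OO
.O.....
....O..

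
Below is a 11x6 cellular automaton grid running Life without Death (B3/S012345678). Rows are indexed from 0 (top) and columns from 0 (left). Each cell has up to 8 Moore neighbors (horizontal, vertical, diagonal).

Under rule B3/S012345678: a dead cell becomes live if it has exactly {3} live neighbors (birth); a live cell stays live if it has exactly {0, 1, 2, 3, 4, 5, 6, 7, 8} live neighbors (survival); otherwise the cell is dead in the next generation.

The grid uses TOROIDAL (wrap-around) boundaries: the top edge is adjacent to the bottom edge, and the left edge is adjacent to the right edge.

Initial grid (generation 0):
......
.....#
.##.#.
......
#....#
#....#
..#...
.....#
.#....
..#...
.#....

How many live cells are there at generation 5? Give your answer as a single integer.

Simulating step by step:
Generation 0 (given above): 13 live cells
Generation 1: 20 live cells
......
.....#
.##.#.
##...#
#....#
##...#
#.#..#
.....#
.#....
.##...
.#....
Generation 2: 30 live cells
......
.....#
.##.#.
###.##
#...##
##..##
#.#.##
.#...#
###...
###...
.##...
Generation 3: 37 live cells
......
.....#
.##.#.
###.##
#.#.##
##..##
#.####
.#.###
###..#
####..
###...
Generation 4: 40 live cells
##....
.....#
.##.#.
###.##
#.#.##
##..##
#.####
.#.###
###..#
####..
####..
Generation 5: 44 live cells
##...#
..#..#
.##.#.
###.##
#.#.##
##..##
#.####
.#.###
###..#
#####.
####.#
Population at generation 5: 44

Answer: 44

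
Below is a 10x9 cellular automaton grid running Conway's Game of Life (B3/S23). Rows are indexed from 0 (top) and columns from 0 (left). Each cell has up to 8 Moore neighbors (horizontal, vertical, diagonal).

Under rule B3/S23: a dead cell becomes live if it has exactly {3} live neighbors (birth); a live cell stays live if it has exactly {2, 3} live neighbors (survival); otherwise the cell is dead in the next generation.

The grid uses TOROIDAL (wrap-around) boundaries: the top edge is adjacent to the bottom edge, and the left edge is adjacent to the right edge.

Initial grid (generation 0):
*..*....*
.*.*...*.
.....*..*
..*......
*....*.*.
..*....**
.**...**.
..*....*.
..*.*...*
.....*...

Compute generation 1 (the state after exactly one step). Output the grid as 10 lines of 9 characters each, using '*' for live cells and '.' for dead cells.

Simulating step by step:
Generation 0 (given above): 25 live cells
Generation 1: 28 live cells
(generation 1 grid is the final answer)

Answer: *.*.*...*
..*.*..*.
..*......
......*.*
.*....**.
*.*......
.***..*..
..*...***
...*.....
*..**...*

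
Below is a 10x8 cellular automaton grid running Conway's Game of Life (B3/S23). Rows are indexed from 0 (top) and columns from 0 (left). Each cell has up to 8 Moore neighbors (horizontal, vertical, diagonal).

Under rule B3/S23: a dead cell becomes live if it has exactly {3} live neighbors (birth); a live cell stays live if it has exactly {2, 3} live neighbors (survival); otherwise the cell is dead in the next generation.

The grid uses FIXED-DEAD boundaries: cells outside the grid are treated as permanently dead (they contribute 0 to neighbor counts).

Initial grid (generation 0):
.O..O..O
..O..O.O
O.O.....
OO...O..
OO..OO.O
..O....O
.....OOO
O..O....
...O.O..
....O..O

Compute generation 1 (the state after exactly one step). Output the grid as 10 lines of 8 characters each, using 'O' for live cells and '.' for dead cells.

Answer: ......O.
..OO..O.
O.O...O.
..O.OOO.
O.O.OO..
.O..O..O
......OO
.....O..
...O....
....O...

Derivation:
Simulating step by step:
Generation 0 (given above): 27 live cells
Generation 1: 23 live cells
(generation 1 grid is the final answer)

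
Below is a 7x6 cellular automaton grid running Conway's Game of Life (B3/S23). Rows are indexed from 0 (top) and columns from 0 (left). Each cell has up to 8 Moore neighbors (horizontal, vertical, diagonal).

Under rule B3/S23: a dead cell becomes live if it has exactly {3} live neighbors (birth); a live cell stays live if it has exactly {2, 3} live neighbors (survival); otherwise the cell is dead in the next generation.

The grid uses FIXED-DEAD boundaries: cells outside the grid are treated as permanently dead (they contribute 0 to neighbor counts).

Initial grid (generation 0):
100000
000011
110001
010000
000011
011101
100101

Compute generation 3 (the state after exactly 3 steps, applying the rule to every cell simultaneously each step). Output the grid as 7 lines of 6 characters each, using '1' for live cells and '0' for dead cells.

Simulating step by step:
Generation 0 (given above): 16 live cells
Generation 1: 22 live cells
000000
110011
110011
110011
010111
011101
010100
Generation 2: 12 live cells
000000
110011
001100
000000
000000
110001
010110
Generation 3: 16 live cells
(generation 3 grid is the final answer)

Answer: 000000
011110
011110
000000
000000
111010
111010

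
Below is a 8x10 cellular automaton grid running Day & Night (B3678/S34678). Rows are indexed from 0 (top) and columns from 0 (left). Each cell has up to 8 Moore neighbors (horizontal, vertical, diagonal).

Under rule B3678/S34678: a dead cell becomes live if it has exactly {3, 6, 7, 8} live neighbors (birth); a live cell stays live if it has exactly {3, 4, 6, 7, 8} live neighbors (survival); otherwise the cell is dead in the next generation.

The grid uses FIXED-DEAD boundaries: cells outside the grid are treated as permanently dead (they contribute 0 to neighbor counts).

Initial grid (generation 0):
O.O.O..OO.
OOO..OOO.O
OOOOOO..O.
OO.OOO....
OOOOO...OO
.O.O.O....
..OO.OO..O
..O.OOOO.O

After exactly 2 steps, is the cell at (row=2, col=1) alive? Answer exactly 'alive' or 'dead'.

Answer: dead

Derivation:
Simulating step by step:
Generation 0 (given above): 45 live cells
Generation 1: 42 live cells
...O.O.OO.
OO.O.OOO..
.OO.O..O..
.OOOOO..OO
O.O.O.....
OOO.OOO.OO
.OOOO..OO.
....OOO.O.
Generation 2: 33 live cells
..O....O..
.O.O.O.O..
..OO...O..
O..OOO....
OO.O.OOO..
OO.OOO..O.
OOO..O..O.
..O.OO....

Cell (2,1) at generation 2: 0 -> dead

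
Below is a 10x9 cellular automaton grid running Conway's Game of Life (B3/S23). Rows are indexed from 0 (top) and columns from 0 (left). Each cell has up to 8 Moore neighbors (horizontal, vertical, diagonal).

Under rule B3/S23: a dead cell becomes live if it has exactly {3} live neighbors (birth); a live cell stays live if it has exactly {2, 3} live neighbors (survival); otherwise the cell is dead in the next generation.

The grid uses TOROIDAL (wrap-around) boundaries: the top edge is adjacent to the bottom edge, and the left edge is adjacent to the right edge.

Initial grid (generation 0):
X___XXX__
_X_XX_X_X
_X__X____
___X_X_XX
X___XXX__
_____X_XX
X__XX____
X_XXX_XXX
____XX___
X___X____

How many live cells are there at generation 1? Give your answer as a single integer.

Simulating step by step:
Generation 0 (given above): 36 live cells
Generation 1: 36 live cells
XX____XXX
_XXX__XX_
______X_X
X__X___XX
X________
X__X___XX
XXX______
XXX___XXX
XX____XX_
___X__X__
Population at generation 1: 36

Answer: 36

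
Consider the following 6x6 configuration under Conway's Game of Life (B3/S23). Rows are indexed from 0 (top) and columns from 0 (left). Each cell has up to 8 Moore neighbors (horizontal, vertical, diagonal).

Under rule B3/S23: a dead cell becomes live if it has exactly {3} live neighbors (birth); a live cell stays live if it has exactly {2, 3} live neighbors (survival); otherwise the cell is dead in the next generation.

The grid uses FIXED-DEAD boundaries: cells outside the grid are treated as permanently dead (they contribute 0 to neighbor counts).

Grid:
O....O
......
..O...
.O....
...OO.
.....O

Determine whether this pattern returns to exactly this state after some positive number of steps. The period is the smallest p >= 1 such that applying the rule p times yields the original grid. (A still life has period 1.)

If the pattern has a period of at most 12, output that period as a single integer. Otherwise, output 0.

Answer: 0

Derivation:
Simulating and comparing each generation to the original:
Gen 0 (original, given above): 7 live cells
Gen 1: 4 live cells, differs from original
Gen 2: 2 live cells, differs from original
Gen 3: 0 live cells, differs from original
Gen 4: 0 live cells, differs from original
Gen 5: 0 live cells, differs from original
Gen 6: 0 live cells, differs from original
Gen 7: 0 live cells, differs from original
Gen 8: 0 live cells, differs from original
Gen 9: 0 live cells, differs from original
Gen 10: 0 live cells, differs from original
Gen 11: 0 live cells, differs from original
Gen 12: 0 live cells, differs from original
No period found within 12 steps.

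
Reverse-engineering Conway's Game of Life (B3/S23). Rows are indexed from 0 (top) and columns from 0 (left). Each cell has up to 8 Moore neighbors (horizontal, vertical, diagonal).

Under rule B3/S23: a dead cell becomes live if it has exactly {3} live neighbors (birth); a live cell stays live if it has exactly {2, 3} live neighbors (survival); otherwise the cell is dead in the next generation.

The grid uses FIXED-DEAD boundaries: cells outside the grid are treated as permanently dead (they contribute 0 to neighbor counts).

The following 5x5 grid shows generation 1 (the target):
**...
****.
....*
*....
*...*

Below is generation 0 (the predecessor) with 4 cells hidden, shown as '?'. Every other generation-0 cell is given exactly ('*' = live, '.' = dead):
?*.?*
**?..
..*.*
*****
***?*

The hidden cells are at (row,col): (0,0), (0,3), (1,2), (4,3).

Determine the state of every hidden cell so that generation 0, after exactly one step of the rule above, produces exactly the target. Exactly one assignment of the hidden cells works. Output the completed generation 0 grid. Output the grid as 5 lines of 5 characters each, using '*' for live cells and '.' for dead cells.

Answer: .*..*
**...
..*.*
*****
*****

Derivation:
Hidden generation-0 cells (in order): (0,0), (0,3), (1,2), (4,3).
A hidden cell only influences target cells in its own 3x3 neighborhood. Try each of the 2^4 = 16 assignments, step the completed generation 0 forward once under B3/S23, and compare with the target:
  (0,0)=. (0,3)=. (1,2)=. (4,3)=. -> step gives (3,4)='*' but target has '.' -> reject
  (0,0)=. (0,3)=. (1,2)=. (4,3)=* -> step reproduces the target at every cell -> ACCEPT
  (0,0)=. (0,3)=. (1,2)=* (4,3)=. -> step gives (0,2)='*' but target has '.' -> reject
  (0,0)=. (0,3)=. (1,2)=* (4,3)=* -> step gives (0,2)='*' but target has '.' -> reject
  (0,0)=. (0,3)=* (1,2)=. (4,3)=. -> step gives (0,2)='*' but target has '.' -> reject
  (0,0)=. (0,3)=* (1,2)=. (4,3)=* -> step gives (0,2)='*' but target has '.' -> reject
  (0,0)=. (0,3)=* (1,2)=* (4,3)=. -> step gives (0,3)='*' but target has '.' -> reject
  (0,0)=. (0,3)=* (1,2)=* (4,3)=* -> step gives (0,3)='*' but target has '.' -> reject
  (0,0)=* (0,3)=. (1,2)=. (4,3)=. -> step gives (1,1)='.' but target has '*' -> reject
  (0,0)=* (0,3)=. (1,2)=. (4,3)=* -> step gives (1,1)='.' but target has '*' -> reject
  (0,0)=* (0,3)=. (1,2)=* (4,3)=. -> step gives (0,1)='.' but target has '*' -> reject
  (0,0)=* (0,3)=. (1,2)=* (4,3)=* -> step gives (0,1)='.' but target has '*' -> reject
  (0,0)=* (0,3)=* (1,2)=. (4,3)=. -> step gives (0,2)='*' but target has '.' -> reject
  (0,0)=* (0,3)=* (1,2)=. (4,3)=* -> step gives (0,2)='*' but target has '.' -> reject
  (0,0)=* (0,3)=* (1,2)=* (4,3)=. -> step gives (0,1)='.' but target has '*' -> reject
  (0,0)=* (0,3)=* (1,2)=* (4,3)=* -> step gives (0,1)='.' but target has '*' -> reject
Unique solution: (0,0)=dead, (0,3)=dead, (1,2)=dead, (4,3)=live.
Check: live-neighbor counts of every cell in the completed generation 0:
32210
23332
46452
36674
35553
Applying B3/S23 to generation 0 with these counts gives:
**...
****.
....*
*....
*...*
which matches the target exactly.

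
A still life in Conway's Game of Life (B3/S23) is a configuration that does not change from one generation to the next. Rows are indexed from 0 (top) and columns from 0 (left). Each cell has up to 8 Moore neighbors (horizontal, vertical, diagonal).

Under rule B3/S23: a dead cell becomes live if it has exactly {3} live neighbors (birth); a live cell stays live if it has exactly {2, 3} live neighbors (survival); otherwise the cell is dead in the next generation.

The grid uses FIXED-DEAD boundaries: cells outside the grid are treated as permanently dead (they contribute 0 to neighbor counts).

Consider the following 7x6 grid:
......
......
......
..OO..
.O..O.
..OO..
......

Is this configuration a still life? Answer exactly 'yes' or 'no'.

Answer: yes

Derivation:
Compute generation 1 and compare to generation 0 (given above):
Generation 1:
......
......
......
..OO..
.O..O.
..OO..
......
The grids are IDENTICAL -> still life.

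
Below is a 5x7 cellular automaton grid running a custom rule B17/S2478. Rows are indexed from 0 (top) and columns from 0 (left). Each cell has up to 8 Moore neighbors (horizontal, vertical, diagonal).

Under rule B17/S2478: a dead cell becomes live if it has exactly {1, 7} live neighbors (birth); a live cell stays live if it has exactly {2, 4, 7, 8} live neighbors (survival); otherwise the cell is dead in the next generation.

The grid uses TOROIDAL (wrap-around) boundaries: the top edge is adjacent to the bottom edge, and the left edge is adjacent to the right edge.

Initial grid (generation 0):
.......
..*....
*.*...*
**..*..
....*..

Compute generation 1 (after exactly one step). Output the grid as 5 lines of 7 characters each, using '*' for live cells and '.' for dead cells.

Answer: .**.**.
.....*.
..*.*.*
.......
..*...*

Derivation:
Simulating step by step:
Generation 0 (given above): 8 live cells
Generation 1: 10 live cells
(generation 1 grid is the final answer)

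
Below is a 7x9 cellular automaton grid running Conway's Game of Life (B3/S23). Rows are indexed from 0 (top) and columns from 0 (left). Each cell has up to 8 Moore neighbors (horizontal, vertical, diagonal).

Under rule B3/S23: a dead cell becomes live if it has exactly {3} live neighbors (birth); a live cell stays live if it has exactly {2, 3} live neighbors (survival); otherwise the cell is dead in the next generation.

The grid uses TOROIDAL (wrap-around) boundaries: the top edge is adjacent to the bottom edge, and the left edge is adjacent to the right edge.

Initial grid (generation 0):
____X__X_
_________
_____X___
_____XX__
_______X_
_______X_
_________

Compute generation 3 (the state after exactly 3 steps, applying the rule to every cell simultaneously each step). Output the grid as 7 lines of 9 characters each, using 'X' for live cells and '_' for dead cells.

Simulating step by step:
Generation 0 (given above): 7 live cells
Generation 1: 5 live cells
_________
_________
_____XX__
_____XX__
_______X_
_________
_________
Generation 2: 5 live cells
_________
_________
_____XX__
_____X_X_
______X__
_________
_________
Generation 3: 5 live cells
(generation 3 grid is the final answer)

Answer: _________
_________
_____XX__
_____X_X_
______X__
_________
_________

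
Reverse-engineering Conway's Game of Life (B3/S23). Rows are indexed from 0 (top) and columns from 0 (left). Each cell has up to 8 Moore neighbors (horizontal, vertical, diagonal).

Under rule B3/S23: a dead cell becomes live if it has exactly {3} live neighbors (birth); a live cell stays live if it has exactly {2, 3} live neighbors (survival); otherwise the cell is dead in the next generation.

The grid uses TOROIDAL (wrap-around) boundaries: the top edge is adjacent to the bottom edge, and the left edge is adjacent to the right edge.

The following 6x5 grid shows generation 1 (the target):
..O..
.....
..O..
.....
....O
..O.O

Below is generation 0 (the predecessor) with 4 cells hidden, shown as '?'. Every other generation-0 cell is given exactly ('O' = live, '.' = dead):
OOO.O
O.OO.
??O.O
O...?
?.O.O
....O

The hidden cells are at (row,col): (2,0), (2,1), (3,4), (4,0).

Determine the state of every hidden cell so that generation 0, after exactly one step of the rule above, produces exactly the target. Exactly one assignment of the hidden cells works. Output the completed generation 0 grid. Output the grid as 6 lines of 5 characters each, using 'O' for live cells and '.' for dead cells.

Hidden generation-0 cells (in order): (2,0), (2,1), (3,4), (4,0).
A hidden cell only influences target cells in its own 3x3 neighborhood. Try each of the 2^4 = 16 assignments, step the completed generation 0 forward once under B3/S23, and compare with the target:
  (2,0)=. (2,1)=. (3,4)=. (4,0)=. -> step gives (2,0)='O' but target has '.' -> reject
  (2,0)=. (2,1)=. (3,4)=. (4,0)=O -> step gives (2,0)='O' but target has '.' -> reject
  (2,0)=. (2,1)=. (3,4)=O (4,0)=. -> step gives (3,0)='O' but target has '.' -> reject
  (2,0)=. (2,1)=. (3,4)=O (4,0)=O -> step gives (4,1)='O' but target has '.' -> reject
  (2,0)=. (2,1)=O (3,4)=. (4,0)=. -> step gives (2,4)='O' but target has '.' -> reject
  (2,0)=. (2,1)=O (3,4)=. (4,0)=O -> step gives (2,4)='O' but target has '.' -> reject
  (2,0)=. (2,1)=O (3,4)=O (4,0)=. -> step gives (3,2)='O' but target has '.' -> reject
  (2,0)=. (2,1)=O (3,4)=O (4,0)=O -> step gives (3,2)='O' but target has '.' -> reject
  (2,0)=O (2,1)=. (3,4)=. (4,0)=. -> step gives (2,0)='O' but target has '.' -> reject
  (2,0)=O (2,1)=. (3,4)=. (4,0)=O -> step gives (2,0)='O' but target has '.' -> reject
  (2,0)=O (2,1)=. (3,4)=O (4,0)=. -> step reproduces the target at every cell -> ACCEPT
  (2,0)=O (2,1)=. (3,4)=O (4,0)=O -> step gives (4,1)='O' but target has '.' -> reject
  (2,0)=O (2,1)=O (3,4)=. (4,0)=. -> step gives (3,2)='O' but target has '.' -> reject
  (2,0)=O (2,1)=O (3,4)=. (4,0)=O -> step gives (3,2)='O' but target has '.' -> reject
  (2,0)=O (2,1)=O (3,4)=O (4,0)=. -> step gives (3,2)='O' but target has '.' -> reject
  (2,0)=O (2,1)=O (3,4)=O (4,0)=O -> step gives (3,2)='O' but target has '.' -> reject
Unique solution: (2,0)=live, (2,1)=dead, (3,4)=live, (4,0)=dead.
Check: live-neighbor counts of every cell in the completed generation 0:
44354
57456
45255
44254
42043
54353
Applying B3/S23 to generation 0 with these counts gives:
..O..
.....
..O..
.....
....O
..O.O
which matches the target exactly.

Answer: OOO.O
O.OO.
O.O.O
O...O
..O.O
....O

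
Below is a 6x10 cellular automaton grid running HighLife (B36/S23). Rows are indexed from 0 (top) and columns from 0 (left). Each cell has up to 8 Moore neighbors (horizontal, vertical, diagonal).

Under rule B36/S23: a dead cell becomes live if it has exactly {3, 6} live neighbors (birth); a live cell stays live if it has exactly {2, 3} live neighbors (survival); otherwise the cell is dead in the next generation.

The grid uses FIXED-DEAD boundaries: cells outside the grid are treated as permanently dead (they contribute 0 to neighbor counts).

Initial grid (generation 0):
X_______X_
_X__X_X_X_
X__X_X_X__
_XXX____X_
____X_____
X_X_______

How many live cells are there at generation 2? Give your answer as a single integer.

Answer: 18

Derivation:
Simulating step by step:
Generation 0 (given above): 17 live cells
Generation 1: 16 live cells
_______X__
XX__XXX_X_
X__X_XXXX_
_XXX______
__________
__________
Generation 2: 18 live cells
_____XXX__
XX__X__XX_
X__X____X_
_XXXX_XX__
__X_______
__________
Population at generation 2: 18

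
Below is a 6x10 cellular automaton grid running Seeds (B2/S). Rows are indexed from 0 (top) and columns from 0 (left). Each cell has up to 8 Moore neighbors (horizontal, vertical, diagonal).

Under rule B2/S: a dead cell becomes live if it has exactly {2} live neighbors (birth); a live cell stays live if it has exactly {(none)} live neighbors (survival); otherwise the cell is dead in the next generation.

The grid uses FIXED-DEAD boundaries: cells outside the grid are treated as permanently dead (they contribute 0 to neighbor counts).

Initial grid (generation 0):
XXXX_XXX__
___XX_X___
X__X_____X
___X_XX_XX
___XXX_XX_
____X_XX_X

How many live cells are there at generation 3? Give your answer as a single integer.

Answer: 0

Derivation:
Simulating step by step:
Generation 0 (given above): 27 live cells
Generation 1: 2 live cells
__________
________X_
__________
__________
__X_______
__________
Generation 2: 0 live cells
__________
__________
__________
__________
__________
__________
Generation 3: 0 live cells
__________
__________
__________
__________
__________
__________
Population at generation 3: 0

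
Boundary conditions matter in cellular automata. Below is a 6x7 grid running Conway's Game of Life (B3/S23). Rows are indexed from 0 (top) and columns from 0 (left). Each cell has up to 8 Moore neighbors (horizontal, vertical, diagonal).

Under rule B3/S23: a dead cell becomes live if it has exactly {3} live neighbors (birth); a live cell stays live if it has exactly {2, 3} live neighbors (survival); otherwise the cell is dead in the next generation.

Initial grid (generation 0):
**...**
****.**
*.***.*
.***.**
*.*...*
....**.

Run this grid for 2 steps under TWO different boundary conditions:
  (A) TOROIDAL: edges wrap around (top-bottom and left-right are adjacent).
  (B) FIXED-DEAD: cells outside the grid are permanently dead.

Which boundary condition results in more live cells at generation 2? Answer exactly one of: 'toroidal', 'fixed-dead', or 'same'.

Under TOROIDAL boundary, generation 2:
.......
.......
.......
.......
.......
...*...
Population = 1

Under FIXED-DEAD boundary, generation 2:
.....*.
.....*.
.......
.*.....
.....**
.......
Population = 5

Comparison: toroidal=1, fixed-dead=5 -> fixed-dead

Answer: fixed-dead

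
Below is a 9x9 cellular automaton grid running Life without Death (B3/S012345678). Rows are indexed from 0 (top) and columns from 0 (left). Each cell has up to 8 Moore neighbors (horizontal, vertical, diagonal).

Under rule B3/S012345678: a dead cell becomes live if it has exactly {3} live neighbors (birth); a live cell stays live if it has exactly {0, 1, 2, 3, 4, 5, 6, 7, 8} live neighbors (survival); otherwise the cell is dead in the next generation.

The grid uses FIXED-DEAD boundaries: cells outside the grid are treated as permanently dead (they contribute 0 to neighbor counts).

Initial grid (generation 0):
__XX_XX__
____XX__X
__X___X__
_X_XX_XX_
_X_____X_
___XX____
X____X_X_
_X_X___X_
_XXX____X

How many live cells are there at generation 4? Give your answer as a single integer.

Simulating step by step:
Generation 0 (given above): 28 live cells
Generation 1: 41 live cells
__XX_XX__
__X_XX_XX
__X___X__
_X_XXXXX_
_X___XXX_
___XX_X__
X_XX_XXX_
XX_XX_XXX
_XXX____X
Generation 2: 49 live cells
__XX_XXX_
_XX_XX_XX
_XX___X_X
_X_XXXXX_
_X___XXX_
_X_XX_X__
X_XX_XXXX
XX_XX_XXX
XXXXX___X
Generation 3: 58 live cells
_XXX_XXXX
_XX_XX_XX
XXX___X_X
XX_XXXXXX
XX___XXX_
XX_XX_X_X
X_XX_XXXX
XX_XX_XXX
XXXXXX__X
Generation 4: 59 live cells
_XXX_XXXX
_XX_XX_XX
XXX___X_X
XX_XXXXXX
XX___XXX_
XX_XX_X_X
X_XX_XXXX
XX_XX_XXX
XXXXXXX_X
Population at generation 4: 59

Answer: 59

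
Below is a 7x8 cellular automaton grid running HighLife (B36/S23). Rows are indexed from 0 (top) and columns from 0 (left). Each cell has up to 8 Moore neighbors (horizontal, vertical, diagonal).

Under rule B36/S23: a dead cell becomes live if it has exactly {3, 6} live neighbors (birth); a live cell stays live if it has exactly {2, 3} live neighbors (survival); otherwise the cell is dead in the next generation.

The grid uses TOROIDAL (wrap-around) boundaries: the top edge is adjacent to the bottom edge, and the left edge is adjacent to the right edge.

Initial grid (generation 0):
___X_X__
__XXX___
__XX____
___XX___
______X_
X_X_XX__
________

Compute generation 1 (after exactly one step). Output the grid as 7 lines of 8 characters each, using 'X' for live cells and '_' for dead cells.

Answer: __XX____
________
________
__XXX___
________
_____X__
___X_X__

Derivation:
Simulating step by step:
Generation 0 (given above): 14 live cells
Generation 1: 8 live cells
(generation 1 grid is the final answer)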